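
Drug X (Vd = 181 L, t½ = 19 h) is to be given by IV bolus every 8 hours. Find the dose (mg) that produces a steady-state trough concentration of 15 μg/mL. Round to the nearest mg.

920 mg

τ/t½ = 8/19 ≈ 0.42105, so f = (1/2)^(8/19) ≈ 0.746879.
Cmin,ss = (D/Vd)·f/(1−f), so D = Cmin,ss·Vd·(1−f)/f.
D = 15 × 181 × (1−f)/f ≈ 15 × 181 × 0.33890 ≈ 920.11 mg.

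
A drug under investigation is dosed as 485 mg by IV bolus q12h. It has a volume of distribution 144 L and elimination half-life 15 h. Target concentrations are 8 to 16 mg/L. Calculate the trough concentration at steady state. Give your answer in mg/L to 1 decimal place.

4.5 mg/L

Over one 12-h interval, 12/15 ≈ 0.8 half-lives elapse, leaving f ≈ 0.5743 of each dose.
Single-dose peak C₀ = D/Vd = 485/144 ≈ 3.368 mg/L.
Steady-state trough Cmin,ss = C₀·f/(1−f) ≈ 3.368 × 0.5743/0.4257 ≈ 4.544 mg/L.
Trough 4.5 mg/L vs MEC 8 mg/L: subtherapeutic.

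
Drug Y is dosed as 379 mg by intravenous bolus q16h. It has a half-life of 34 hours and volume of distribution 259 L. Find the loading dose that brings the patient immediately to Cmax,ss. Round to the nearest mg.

1362 mg

f = (1/2)^(16/34) ≈ 0.721670; accumulation ratio R = 1/(1−f) ≈ 3.59286.
Loading dose to hit Cmax,ss on first dose: D_load = D_maint·R ≈ 379 × 3.59286 ≈ 1361.69 mg.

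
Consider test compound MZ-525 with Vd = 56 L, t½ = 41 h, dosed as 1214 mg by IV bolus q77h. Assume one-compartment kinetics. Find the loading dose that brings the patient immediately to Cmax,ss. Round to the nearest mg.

1668 mg

f = (1/2)^(77/41) ≈ 0.272051; accumulation ratio R = 1/(1−f) ≈ 1.37372.
Loading dose to hit Cmax,ss on first dose: D_load = D_maint·R ≈ 1214 × 1.37372 ≈ 1667.70 mg.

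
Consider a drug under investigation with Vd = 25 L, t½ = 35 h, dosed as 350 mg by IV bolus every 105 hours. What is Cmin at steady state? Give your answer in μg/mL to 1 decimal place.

2.0 μg/mL

The dosing interval is 3 half-lives, so f = 2^(−3) = 0.125.
At steady state, R = 1/(1 − 0.125) = 8/7.
Single-dose peak C₀ = D/Vd = 350/25 = 14 μg/mL.
Steady-state peak Cmax,ss = C₀·R = 14 × 8/7 ≈ 16.000 μg/mL.
Steady-state trough Cmin,ss = Cmax,ss·f ≈ 16.000 × 0.125 ≈ 2.000 μg/mL.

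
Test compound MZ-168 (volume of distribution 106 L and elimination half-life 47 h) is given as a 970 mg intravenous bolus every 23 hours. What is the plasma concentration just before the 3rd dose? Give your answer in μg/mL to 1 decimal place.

11.2 μg/mL

f = (1/2)^(τ/t½) = (1/2)^(23/47) ≈ 0.7123.
C₀ = D/Vd = 970/106 ≈ 9.151 μg/mL.
Before the 3rd dose, 2 doses have been given. Superposition: Cmin = C₀·(f + f²).
≈ 9.151 × (0.7123 + 0.5074) ≈ 9.151 × 1.2197 ≈ 11.161 μg/mL.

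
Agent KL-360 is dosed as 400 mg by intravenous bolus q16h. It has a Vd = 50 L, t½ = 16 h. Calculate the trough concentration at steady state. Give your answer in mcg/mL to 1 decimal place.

8.0 mcg/mL

τ = 16 h = 1 half-life, so f = (1/2)^1 = 0.5.
At steady state, R = 1/(1 − 0.5) = 2/1.
Single-dose peak C₀ = D/Vd = 400/50 = 8 mcg/mL.
Steady-state peak Cmax,ss = C₀·R = 8 × 2/1 ≈ 16.000 mcg/mL.
Steady-state trough Cmin,ss = Cmax,ss·f ≈ 16.000 × 0.5 ≈ 8.000 mcg/mL.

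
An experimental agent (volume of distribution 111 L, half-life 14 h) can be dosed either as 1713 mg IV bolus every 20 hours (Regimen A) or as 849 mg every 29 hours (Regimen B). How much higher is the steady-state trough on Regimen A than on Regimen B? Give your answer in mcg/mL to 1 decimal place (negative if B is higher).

Regimen A: f = (1/2)^(20/14) ≈ 0.3715; Cmin,ss = (1713/111)·f/(1−f) ≈ 9.122 mcg/mL.
Regimen B: f = (1/2)^(29/14) ≈ 0.2379; Cmin,ss = (849/111)·f/(1−f) ≈ 2.388 mcg/mL.
Difference ≈ 9.122 − 2.388 ≈ 6.734 mcg/mL.

6.7 mcg/mL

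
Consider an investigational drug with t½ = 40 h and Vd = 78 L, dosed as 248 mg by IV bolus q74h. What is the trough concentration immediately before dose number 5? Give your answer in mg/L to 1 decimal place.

1.2 mg/L

f = (1/2)^(τ/t½) = (1/2)^(74/40) ≈ 0.2774.
C₀ = D/Vd = 248/78 ≈ 3.179 mg/L.
Before the 5th dose, 4 doses have been given. Superposition: Cmin = C₀·(f + f² + … + f^4).
≈ 3.179 × (0.2774 + 0.0770 + 0.0213 + 0.0059) ≈ 3.179 × 0.3816 ≈ 1.213 mg/L.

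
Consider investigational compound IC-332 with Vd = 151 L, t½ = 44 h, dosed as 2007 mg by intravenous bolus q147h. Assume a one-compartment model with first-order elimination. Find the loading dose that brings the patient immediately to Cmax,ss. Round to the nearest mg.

2227 mg

f = (1/2)^(147/44) ≈ 0.098693; accumulation ratio R = 1/(1−f) ≈ 1.10950.
Loading dose to hit Cmax,ss on first dose: D_load = D_maint·R ≈ 2007 × 1.10950 ≈ 2226.77 mg.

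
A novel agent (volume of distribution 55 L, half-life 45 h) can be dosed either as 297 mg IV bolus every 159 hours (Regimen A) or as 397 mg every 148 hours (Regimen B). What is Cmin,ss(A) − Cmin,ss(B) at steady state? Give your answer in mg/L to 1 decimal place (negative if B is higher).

-0.3 mg/L

Regimen A: f = (1/2)^(159/45) ≈ 0.0864; Cmin,ss = (297/55)·f/(1−f) ≈ 0.511 mg/L.
Regimen B: f = (1/2)^(148/45) ≈ 0.1023; Cmin,ss = (397/55)·f/(1−f) ≈ 0.823 mg/L.
Difference ≈ 0.511 − 0.823 ≈ -0.312 mg/L.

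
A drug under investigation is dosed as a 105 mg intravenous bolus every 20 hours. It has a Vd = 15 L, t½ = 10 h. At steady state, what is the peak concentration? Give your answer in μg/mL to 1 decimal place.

The dosing interval is 2 half-lives, so f = 2^(−2) = 0.25.
Accumulation ratio R = 1/(1 − f) = 1/0.75 = 4/3.
Single-dose peak C₀ = D/Vd = 105/15 = 7 μg/mL.
Steady-state peak Cmax,ss = C₀·R = 7 × 4/3 ≈ 9.333 μg/mL.

9.3 μg/mL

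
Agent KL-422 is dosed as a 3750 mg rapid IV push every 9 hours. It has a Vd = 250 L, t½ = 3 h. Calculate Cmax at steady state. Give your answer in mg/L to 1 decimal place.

The dosing interval is 3 half-lives, so f = 2^(−3) = 0.125.
At steady state, R = 1/(1 − 0.125) = 8/7.
Single-dose peak C₀ = D/Vd = 3750/250 = 15 mg/L.
Steady-state peak Cmax,ss = C₀·R = 15 × 8/7 ≈ 17.143 mg/L.

17.1 mg/L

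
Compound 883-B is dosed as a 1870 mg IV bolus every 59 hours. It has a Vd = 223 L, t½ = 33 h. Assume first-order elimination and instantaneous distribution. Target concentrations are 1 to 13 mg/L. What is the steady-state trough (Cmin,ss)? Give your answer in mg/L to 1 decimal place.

Over one 59-h interval, 59/33 ≈ 1.7879 half-lives elapse, leaving f ≈ 0.2896 of each dose.
At steady state, accumulation factor R = 1/(1 − e^(−kτ)) ≈ 1.4077.
Single-dose peak C₀ = D/Vd = 1870/223 ≈ 8.386 mg/L.
Steady-state peak Cmax,ss = C₀·R ≈ 8.386 × 1.4077 ≈ 11.805 mg/L.
One interval later, Cmin,ss = Cmax,ss·e^(−kτ) ≈ 11.805 × 0.2896 ≈ 3.419 mg/L.
Trough 3.4 mg/L vs MEC 1 mg/L: adequate.

3.4 mg/L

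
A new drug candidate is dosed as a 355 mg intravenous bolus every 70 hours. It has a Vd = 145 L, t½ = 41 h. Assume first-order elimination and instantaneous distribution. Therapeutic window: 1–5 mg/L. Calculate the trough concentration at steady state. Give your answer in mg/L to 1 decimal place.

k = ln2/t½ = ln2/41 ≈ 0.016906 h⁻¹; fraction remaining f = e^(−kτ) = e^(−0.016906×70) ≈ 0.3062.
Accumulation ratio R = 1/(1 − f) ≈ 1/0.6938 ≈ 1.4413.
Each bolus raises the concentration by D/Vd = 355/145 ≈ 2.448 mg/L.
Cmax,ss = C₀/(1 − f) ≈ 2.448/0.6938 ≈ 3.528 mg/L.
One interval later, Cmin,ss = Cmax,ss·e^(−kτ) ≈ 3.528 × 0.3062 ≈ 1.080 mg/L.
Trough 1.1 mg/L vs MEC 1 mg/L: adequate.

1.1 mg/L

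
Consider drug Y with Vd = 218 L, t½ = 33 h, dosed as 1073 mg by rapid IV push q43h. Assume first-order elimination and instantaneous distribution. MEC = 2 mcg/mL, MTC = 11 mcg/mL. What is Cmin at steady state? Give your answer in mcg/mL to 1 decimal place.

3.4 mcg/mL

τ/t½ = 43/33 ≈ 1.303, so fraction remaining f = (1/2)^(43/33) ≈ 0.4053.
Single-dose peak C₀ = D/Vd = 1073/218 ≈ 4.922 mcg/mL.
Steady-state trough Cmin,ss = C₀·f/(1−f) ≈ 4.922 × 0.4053/0.5947 ≈ 3.354 mcg/mL.
Trough 3.4 mcg/mL vs MEC 2 mcg/mL: adequate.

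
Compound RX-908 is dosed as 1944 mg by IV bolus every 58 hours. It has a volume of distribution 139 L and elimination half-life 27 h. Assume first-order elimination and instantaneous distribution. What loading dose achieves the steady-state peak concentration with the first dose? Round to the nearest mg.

2510 mg

f = (1/2)^(58/27) ≈ 0.225602; accumulation ratio R = 1/(1−f) ≈ 1.29133.
Loading dose to hit Cmax,ss on first dose: D_load = D_maint·R ≈ 1944 × 1.29133 ≈ 2510.35 mg.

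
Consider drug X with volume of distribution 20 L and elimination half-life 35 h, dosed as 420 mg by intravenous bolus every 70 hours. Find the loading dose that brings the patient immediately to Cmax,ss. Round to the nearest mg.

f = (1/2)^(70/35) ≈ 0.250000; accumulation ratio R = 1/(1−f) ≈ 1.33333.
Loading dose to hit Cmax,ss on first dose: D_load = D_maint·R ≈ 420 × 1.33333 ≈ 560.00 mg.

560 mg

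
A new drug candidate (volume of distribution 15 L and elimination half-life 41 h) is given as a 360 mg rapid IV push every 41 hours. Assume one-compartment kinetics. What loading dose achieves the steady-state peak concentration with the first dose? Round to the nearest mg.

f = (1/2)^(41/41) ≈ 0.500000; accumulation ratio R = 1/(1−f) ≈ 2.00000.
Loading dose to hit Cmax,ss on first dose: D_load = D_maint·R ≈ 360 × 2.00000 ≈ 720.00 mg.

720 mg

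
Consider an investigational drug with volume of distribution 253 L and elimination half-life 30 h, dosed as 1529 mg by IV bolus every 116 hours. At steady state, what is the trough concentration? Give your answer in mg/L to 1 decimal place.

0.4 mg/L

Over one 116-h interval, 116/30 ≈ 3.8667 half-lives elapse, leaving f ≈ 0.0686 of each dose.
Accumulation ratio R = 1/(1 − f) ≈ 1/0.9314 ≈ 1.0737.
Single-dose peak C₀ = D/Vd = 1529/253 ≈ 6.043 mg/L.
Cmax,ss = C₀/(1 − f) ≈ 6.043/0.9314 ≈ 6.488 mg/L.
One interval later, Cmin,ss = Cmax,ss·e^(−kτ) ≈ 6.488 × 0.0686 ≈ 0.445 mg/L.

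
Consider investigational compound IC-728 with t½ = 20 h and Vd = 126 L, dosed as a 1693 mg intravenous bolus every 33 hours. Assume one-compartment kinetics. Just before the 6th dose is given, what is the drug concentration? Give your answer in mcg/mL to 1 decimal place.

f = (1/2)^(τ/t½) = (1/2)^(33/20) ≈ 0.3186.
C₀ = D/Vd = 1693/126 ≈ 13.437 mcg/mL.
Before the 6th dose, 5 doses have been given. Superposition: Cmin = C₀·(f + f² + … + f^5).
≈ 13.437 × (0.3186 + 0.1015 + 0.0323 + 0.0103 + 0.0033) ≈ 13.437 × 0.4660 ≈ 6.262 mcg/mL.

6.3 mcg/mL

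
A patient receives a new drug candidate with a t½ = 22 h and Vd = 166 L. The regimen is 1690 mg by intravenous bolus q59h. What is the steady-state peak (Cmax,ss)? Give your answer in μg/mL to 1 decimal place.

12.1 μg/mL

k = ln2/t½ = ln2/22 ≈ 0.031507 h⁻¹; fraction remaining f = e^(−kτ) = e^(−0.031507×59) ≈ 0.1558.
Accumulation ratio R = 1/(1 − f) ≈ 1/0.8442 ≈ 1.1846.
Single-dose peak C₀ = D/Vd = 1690/166 ≈ 10.181 μg/mL.
Steady-state peak Cmax,ss = C₀·R ≈ 10.181 × 1.1846 ≈ 12.060 μg/mL.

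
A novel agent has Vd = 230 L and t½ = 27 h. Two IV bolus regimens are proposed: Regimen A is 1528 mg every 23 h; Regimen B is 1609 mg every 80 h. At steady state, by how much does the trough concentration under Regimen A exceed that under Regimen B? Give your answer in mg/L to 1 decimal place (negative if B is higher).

Regimen A: f = (1/2)^(23/27) ≈ 0.5541; Cmin,ss = (1528/230)·f/(1−f) ≈ 8.256 mg/L.
Regimen B: f = (1/2)^(80/27) ≈ 0.1283; Cmin,ss = (1609/230)·f/(1−f) ≈ 1.030 mg/L.
Difference ≈ 8.256 − 1.030 ≈ 7.226 mg/L.

7.2 mg/L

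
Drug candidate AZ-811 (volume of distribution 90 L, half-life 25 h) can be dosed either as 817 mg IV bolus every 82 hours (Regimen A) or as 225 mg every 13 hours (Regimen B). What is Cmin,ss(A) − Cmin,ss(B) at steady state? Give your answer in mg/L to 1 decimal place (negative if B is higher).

-4.7 mg/L

Regimen A: f = (1/2)^(82/25) ≈ 0.1029; Cmin,ss = (817/90)·f/(1−f) ≈ 1.041 mg/L.
Regimen B: f = (1/2)^(13/25) ≈ 0.6974; Cmin,ss = (225/90)·f/(1−f) ≈ 5.762 mg/L.
Difference ≈ 1.041 − 5.762 ≈ -4.721 mg/L.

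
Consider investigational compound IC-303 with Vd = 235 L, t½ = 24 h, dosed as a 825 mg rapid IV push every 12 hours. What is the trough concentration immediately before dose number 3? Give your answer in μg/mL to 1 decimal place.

4.2 μg/mL

f = (1/2)^(τ/t½) = (1/2)^(12/24) ≈ 0.7071.
C₀ = D/Vd = 825/235 ≈ 3.511 μg/mL.
Before the 3rd dose, 2 doses have been given. Superposition: Cmin = C₀·(f + f²).
≈ 3.511 × (0.7071 + 0.5000) ≈ 3.511 × 1.2071 ≈ 4.238 μg/mL.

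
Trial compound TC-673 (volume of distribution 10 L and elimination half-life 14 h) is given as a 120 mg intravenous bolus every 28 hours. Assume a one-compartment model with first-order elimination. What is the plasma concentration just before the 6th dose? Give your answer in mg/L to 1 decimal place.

4.0 mg/L

f = (1/2)^(τ/t½) = (1/2)^(28/14) ≈ 0.2500.
C₀ = D/Vd = 120/10 ≈ 12.000 mg/L.
Before the 6th dose, 5 doses have been given. Superposition: Cmin = C₀·(f + f² + … + f^5).
≈ 12.000 × (0.2500 + 0.0625 + 0.0156 + 0.0039 + 0.0010) ≈ 12.000 × 0.3330 ≈ 3.996 mg/L.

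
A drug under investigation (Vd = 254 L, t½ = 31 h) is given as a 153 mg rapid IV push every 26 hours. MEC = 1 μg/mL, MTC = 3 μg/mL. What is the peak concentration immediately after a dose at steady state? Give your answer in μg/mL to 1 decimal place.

Over one 26-h interval, 26/31 ≈ 0.83871 half-lives elapse, leaving f ≈ 0.5591 of each dose.
Accumulation ratio R = 1/(1 − f) ≈ 1/0.4409 ≈ 2.2681.
Single-dose peak C₀ = D/Vd = 153/254 ≈ 0.602 μg/mL.
Cmax,ss = C₀/(1 − f) ≈ 0.602/0.4409 ≈ 1.365 μg/mL.
Peak 1.4 μg/mL vs MTC 3 μg/mL: below toxic threshold.

1.4 μg/mL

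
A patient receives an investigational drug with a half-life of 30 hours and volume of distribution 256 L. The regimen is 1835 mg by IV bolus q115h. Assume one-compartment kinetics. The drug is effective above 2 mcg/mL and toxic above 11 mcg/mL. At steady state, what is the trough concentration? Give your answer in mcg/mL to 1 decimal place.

k = ln2/t½ = ln2/30 ≈ 0.023105 h⁻¹; fraction remaining f = e^(−kτ) = e^(−0.023105×115) ≈ 0.0702.
At steady state, accumulation factor R = 1/(1 − e^(−kτ)) ≈ 1.0755.
Each bolus raises the concentration by D/Vd = 1835/256 ≈ 7.168 mcg/mL.
Steady-state peak Cmax,ss = C₀·R ≈ 7.168 × 1.0755 ≈ 7.709 mcg/mL.
Steady-state trough Cmin,ss = Cmax,ss·f ≈ 7.709 × 0.0702 ≈ 0.541 mcg/mL.
Trough 0.5 mcg/mL vs MEC 2 mcg/mL: subtherapeutic.

0.5 mcg/mL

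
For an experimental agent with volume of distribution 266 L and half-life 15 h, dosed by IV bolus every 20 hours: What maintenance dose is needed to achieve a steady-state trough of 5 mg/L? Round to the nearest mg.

τ/t½ = 20/15 ≈ 1.3333, so f = (1/2)^(20/15) ≈ 0.396850.
Cmin,ss = (D/Vd)·f/(1−f), so D = Cmin,ss·Vd·(1−f)/f.
D = 5 × 266 × (1−f)/f ≈ 5 × 266 × 1.51984 ≈ 2021.39 mg.

2021 mg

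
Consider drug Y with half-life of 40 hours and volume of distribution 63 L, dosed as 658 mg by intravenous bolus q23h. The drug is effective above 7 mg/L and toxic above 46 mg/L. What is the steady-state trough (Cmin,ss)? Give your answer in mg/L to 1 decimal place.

21.3 mg/L

Over one 23-h interval, 23/40 ≈ 0.575 half-lives elapse, leaving f ≈ 0.6713 of each dose.
Accumulation ratio R = 1/(1 − f) ≈ 1/0.3287 ≈ 3.0423.
Each bolus raises the concentration by D/Vd = 658/63 ≈ 10.444 mg/L.
Steady-state peak Cmax,ss = C₀·R ≈ 10.444 × 3.0423 ≈ 31.774 mg/L.
One interval later, Cmin,ss = Cmax,ss·e^(−kτ) ≈ 31.774 × 0.6713 ≈ 21.330 mg/L.
Trough 21.3 mg/L vs MEC 7 mg/L: adequate.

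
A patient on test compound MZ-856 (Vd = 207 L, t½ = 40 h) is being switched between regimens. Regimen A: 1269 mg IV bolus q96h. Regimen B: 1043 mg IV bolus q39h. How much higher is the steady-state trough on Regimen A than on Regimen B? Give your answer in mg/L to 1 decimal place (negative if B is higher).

-3.8 mg/L

Regimen A: f = (1/2)^(96/40) ≈ 0.1895; Cmin,ss = (1269/207)·f/(1−f) ≈ 1.433 mg/L.
Regimen B: f = (1/2)^(39/40) ≈ 0.5087; Cmin,ss = (1043/207)·f/(1−f) ≈ 5.217 mg/L.
Difference ≈ 1.433 − 5.217 ≈ -3.784 mg/L.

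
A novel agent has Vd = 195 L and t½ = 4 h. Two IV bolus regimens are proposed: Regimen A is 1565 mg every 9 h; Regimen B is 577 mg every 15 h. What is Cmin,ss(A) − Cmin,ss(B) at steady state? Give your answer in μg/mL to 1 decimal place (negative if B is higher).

1.9 μg/mL

Regimen A: f = (1/2)^(9/4) ≈ 0.2102; Cmin,ss = (1565/195)·f/(1−f) ≈ 2.136 μg/mL.
Regimen B: f = (1/2)^(15/4) ≈ 0.0743; Cmin,ss = (577/195)·f/(1−f) ≈ 0.237 μg/mL.
Difference ≈ 2.136 − 0.237 ≈ 1.899 μg/mL.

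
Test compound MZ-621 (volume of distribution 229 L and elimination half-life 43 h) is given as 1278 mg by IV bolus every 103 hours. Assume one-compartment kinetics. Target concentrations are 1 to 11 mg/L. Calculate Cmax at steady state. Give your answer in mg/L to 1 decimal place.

6.9 mg/L

τ/t½ = 103/43 ≈ 2.3953, so fraction remaining f = (1/2)^(103/43) ≈ 0.1901.
At steady state, accumulation factor R = 1/(1 − e^(−kτ)) ≈ 1.2347.
Single-dose peak C₀ = D/Vd = 1278/229 ≈ 5.581 mg/L.
Steady-state peak Cmax,ss = C₀·R ≈ 5.581 × 1.2347 ≈ 6.891 mg/L.
Peak 6.9 mg/L vs MTC 11 mg/L: below toxic threshold.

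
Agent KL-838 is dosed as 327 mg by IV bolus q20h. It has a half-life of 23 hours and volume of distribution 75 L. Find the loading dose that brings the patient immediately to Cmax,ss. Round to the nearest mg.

722 mg

f = (1/2)^(20/23) ≈ 0.547312; accumulation ratio R = 1/(1−f) ≈ 2.20903.
Loading dose to hit Cmax,ss on first dose: D_load = D_maint·R ≈ 327 × 2.20903 ≈ 722.35 mg.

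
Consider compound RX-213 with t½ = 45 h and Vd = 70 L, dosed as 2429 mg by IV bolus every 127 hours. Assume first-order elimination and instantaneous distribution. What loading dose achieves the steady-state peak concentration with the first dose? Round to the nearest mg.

2829 mg

f = (1/2)^(127/45) ≈ 0.141393; accumulation ratio R = 1/(1−f) ≈ 1.16468.
Loading dose to hit Cmax,ss on first dose: D_load = D_maint·R ≈ 2429 × 1.16468 ≈ 2829.01 mg.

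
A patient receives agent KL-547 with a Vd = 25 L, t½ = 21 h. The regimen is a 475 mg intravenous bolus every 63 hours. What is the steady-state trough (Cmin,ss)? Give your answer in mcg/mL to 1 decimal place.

τ = 63 h = 3 half-lives, so f = (1/2)^3 = 0.125.
Accumulation ratio R = 1/(1 − f) = 1/0.875 = 8/7.
Single-dose peak C₀ = D/Vd = 475/25 = 19 mcg/mL.
Steady-state peak Cmax,ss = C₀·R = 19 × 8/7 ≈ 21.714 mcg/mL.
Steady-state trough Cmin,ss = Cmax,ss·f ≈ 21.714 × 0.125 ≈ 2.714 mcg/mL.

2.7 mcg/mL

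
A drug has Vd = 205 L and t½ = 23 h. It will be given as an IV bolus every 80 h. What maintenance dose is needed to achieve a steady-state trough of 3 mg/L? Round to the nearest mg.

6239 mg

τ/t½ = 80/23 ≈ 3.4783, so f = (1/2)^(80/23) ≈ 0.089730.
Cmin,ss = (D/Vd)·f/(1−f), so D = Cmin,ss·Vd·(1−f)/f.
D = 3 × 205 × (1−f)/f ≈ 3 × 205 × 10.14454 ≈ 6238.89 mg.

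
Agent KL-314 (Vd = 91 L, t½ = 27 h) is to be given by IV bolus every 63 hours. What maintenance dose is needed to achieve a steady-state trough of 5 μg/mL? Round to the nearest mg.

1838 mg

τ/t½ = 63/27 ≈ 2.3333, so f = (1/2)^(63/27) ≈ 0.198425.
Cmin,ss = (D/Vd)·f/(1−f), so D = Cmin,ss·Vd·(1−f)/f.
D = 5 × 91 × (1−f)/f ≈ 5 × 91 × 4.03969 ≈ 1838.06 mg.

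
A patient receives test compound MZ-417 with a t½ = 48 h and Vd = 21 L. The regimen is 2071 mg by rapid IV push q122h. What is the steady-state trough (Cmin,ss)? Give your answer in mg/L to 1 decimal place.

20.4 mg/L

τ/t½ = 122/48 ≈ 2.5417, so fraction remaining f = (1/2)^(122/48) ≈ 0.1717.
Single-dose peak C₀ = D/Vd = 2071/21 ≈ 98.619 mg/L.
Steady-state trough Cmin,ss = C₀·f/(1−f) ≈ 98.619 × 0.1717/0.8283 ≈ 20.443 mg/L.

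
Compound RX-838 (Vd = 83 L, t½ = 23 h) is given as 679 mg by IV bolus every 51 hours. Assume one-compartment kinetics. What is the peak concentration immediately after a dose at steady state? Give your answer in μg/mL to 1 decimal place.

τ/t½ = 51/23 ≈ 2.2174, so fraction remaining f = (1/2)^(51/23) ≈ 0.2150.
Accumulation ratio R = 1/(1 − f) ≈ 1/0.7850 ≈ 1.2739.
Single-dose peak C₀ = D/Vd = 679/83 ≈ 8.181 μg/mL.
Steady-state peak Cmax,ss = C₀·R ≈ 8.181 × 1.2739 ≈ 10.422 μg/mL.

10.4 μg/mL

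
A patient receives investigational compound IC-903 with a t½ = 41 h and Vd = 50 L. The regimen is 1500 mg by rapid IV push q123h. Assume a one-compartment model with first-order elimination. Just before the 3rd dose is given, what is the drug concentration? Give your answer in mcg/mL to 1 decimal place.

4.2 mcg/mL

f = (1/2)^(τ/t½) = (1/2)^(123/41) ≈ 0.1250.
C₀ = D/Vd = 1500/50 ≈ 30.000 mcg/mL.
Before the 3rd dose, 2 doses have been given. Superposition: Cmin = C₀·(f + f²).
≈ 30.000 × (0.1250 + 0.0156) ≈ 30.000 × 0.1406 ≈ 4.218 mcg/mL.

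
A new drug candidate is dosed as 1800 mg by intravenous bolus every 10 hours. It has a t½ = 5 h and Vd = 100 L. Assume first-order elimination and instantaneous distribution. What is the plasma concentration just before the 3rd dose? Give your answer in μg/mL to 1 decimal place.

f = (1/2)^(τ/t½) = (1/2)^(10/5) ≈ 0.2500.
C₀ = D/Vd = 1800/100 ≈ 18.000 μg/mL.
Before the 3rd dose, 2 doses have been given. Superposition: Cmin = C₀·(f + f²).
≈ 18.000 × (0.2500 + 0.0625) ≈ 18.000 × 0.3125 ≈ 5.625 μg/mL.

5.6 μg/mL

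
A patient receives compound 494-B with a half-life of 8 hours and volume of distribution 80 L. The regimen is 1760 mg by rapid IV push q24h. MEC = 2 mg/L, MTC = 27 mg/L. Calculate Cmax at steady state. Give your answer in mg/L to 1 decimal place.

25.1 mg/L

τ = 24 h = 3 half-lives, so f = (1/2)^3 = 0.125.
Accumulation ratio R = 1/(1 − f) = 1/0.875 = 8/7.
Single-dose peak C₀ = D/Vd = 1760/80 = 22 mg/L.
Steady-state peak Cmax,ss = C₀·R = 22 × 8/7 ≈ 25.143 mg/L.
Peak 25.1 mg/L vs MTC 27 mg/L: below toxic threshold.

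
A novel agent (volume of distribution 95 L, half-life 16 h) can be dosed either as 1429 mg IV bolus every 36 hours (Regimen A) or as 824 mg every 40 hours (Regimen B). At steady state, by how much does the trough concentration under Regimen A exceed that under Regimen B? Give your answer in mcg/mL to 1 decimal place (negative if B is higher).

Regimen A: f = (1/2)^(36/16) ≈ 0.2102; Cmin,ss = (1429/95)·f/(1−f) ≈ 4.003 mcg/mL.
Regimen B: f = (1/2)^(40/16) ≈ 0.1768; Cmin,ss = (824/95)·f/(1−f) ≈ 1.863 mcg/mL.
Difference ≈ 4.003 − 1.863 ≈ 2.140 mcg/mL.

2.1 mcg/mL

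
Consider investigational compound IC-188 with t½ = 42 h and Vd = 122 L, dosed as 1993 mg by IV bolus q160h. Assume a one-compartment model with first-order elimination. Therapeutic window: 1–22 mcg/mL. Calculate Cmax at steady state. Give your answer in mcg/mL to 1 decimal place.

17.6 mcg/mL

τ/t½ = 160/42 ≈ 3.8095, so fraction remaining f = (1/2)^(160/42) ≈ 0.0713.
Accumulation ratio R = 1/(1 − f) ≈ 1/0.9287 ≈ 1.0768.
Single-dose peak C₀ = D/Vd = 1993/122 ≈ 16.336 mcg/mL.
Steady-state peak Cmax,ss = C₀·R ≈ 16.336 × 1.0768 ≈ 17.591 mcg/mL.
Peak 17.6 mcg/mL vs MTC 22 mcg/mL: below toxic threshold.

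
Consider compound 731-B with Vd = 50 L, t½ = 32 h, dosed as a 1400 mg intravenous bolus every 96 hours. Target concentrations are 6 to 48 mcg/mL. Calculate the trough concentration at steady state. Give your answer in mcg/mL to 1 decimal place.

τ = 96 h = 3 half-lives, so f = (1/2)^3 = 0.125.
Accumulation ratio R = 1/(1 − f) = 1/0.875 = 8/7.
Single-dose peak C₀ = D/Vd = 1400/50 = 28 mcg/mL.
Steady-state peak Cmax,ss = C₀·R = 28 × 8/7 ≈ 32.000 mcg/mL.
Steady-state trough Cmin,ss = Cmax,ss·f ≈ 32.000 × 0.125 ≈ 4.000 mcg/mL.
Trough 4.0 mcg/mL vs MEC 6 mcg/mL: subtherapeutic.

4.0 mcg/mL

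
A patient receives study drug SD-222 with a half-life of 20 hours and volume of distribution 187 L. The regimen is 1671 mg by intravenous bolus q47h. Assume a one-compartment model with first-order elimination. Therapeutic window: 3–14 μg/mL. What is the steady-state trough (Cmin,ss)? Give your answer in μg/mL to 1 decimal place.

2.2 μg/mL

τ/t½ = 47/20 ≈ 2.35, so fraction remaining f = (1/2)^(47/20) ≈ 0.1961.
At steady state, accumulation factor R = 1/(1 − e^(−kτ)) ≈ 1.2439.
Single-dose peak C₀ = D/Vd = 1671/187 ≈ 8.936 μg/mL.
Steady-state peak Cmax,ss = C₀·R ≈ 8.936 × 1.2439 ≈ 11.115 μg/mL.
One interval later, Cmin,ss = Cmax,ss·e^(−kτ) ≈ 11.115 × 0.1961 ≈ 2.180 μg/mL.
Trough 2.2 μg/mL vs MEC 3 μg/mL: subtherapeutic.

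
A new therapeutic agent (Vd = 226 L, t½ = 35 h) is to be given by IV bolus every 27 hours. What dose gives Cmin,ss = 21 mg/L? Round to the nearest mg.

τ/t½ = 27/35 ≈ 0.77143, so f = (1/2)^(27/35) ≈ 0.585837.
Cmin,ss = (D/Vd)·f/(1−f), so D = Cmin,ss·Vd·(1−f)/f.
D = 21 × 226 × (1−f)/f ≈ 21 × 226 × 0.70696 ≈ 3355.23 mg.

3355 mg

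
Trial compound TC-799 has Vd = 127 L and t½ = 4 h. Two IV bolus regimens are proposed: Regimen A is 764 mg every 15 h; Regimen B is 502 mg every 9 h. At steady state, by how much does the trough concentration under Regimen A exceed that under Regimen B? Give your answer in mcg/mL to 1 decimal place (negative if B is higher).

-0.6 mcg/mL

Regimen A: f = (1/2)^(15/4) ≈ 0.0743; Cmin,ss = (764/127)·f/(1−f) ≈ 0.483 mcg/mL.
Regimen B: f = (1/2)^(9/4) ≈ 0.2102; Cmin,ss = (502/127)·f/(1−f) ≈ 1.052 mcg/mL.
Difference ≈ 0.483 − 1.052 ≈ -0.569 mcg/mL.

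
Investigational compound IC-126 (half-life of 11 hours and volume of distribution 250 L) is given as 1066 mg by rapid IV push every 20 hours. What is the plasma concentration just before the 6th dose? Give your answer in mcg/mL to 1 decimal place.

1.7 mcg/mL

f = (1/2)^(τ/t½) = (1/2)^(20/11) ≈ 0.2836.
C₀ = D/Vd = 1066/250 ≈ 4.264 mcg/mL.
Before the 6th dose, 5 doses have been given. Superposition: Cmin = C₀·(f + f² + … + f^5).
≈ 4.264 × (0.2836 + 0.0804 + 0.0228 + 0.0065 + 0.0018) ≈ 4.264 × 0.3951 ≈ 1.685 mcg/mL.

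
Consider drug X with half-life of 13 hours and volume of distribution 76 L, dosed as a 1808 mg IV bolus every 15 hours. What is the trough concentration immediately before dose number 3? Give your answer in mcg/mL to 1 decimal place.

15.5 mcg/mL

f = (1/2)^(τ/t½) = (1/2)^(15/13) ≈ 0.4494.
C₀ = D/Vd = 1808/76 ≈ 23.789 mcg/mL.
Before the 3rd dose, 2 doses have been given. Superposition: Cmin = C₀·(f + f²).
≈ 23.789 × (0.4494 + 0.2020) ≈ 23.789 × 0.6514 ≈ 15.496 mcg/mL.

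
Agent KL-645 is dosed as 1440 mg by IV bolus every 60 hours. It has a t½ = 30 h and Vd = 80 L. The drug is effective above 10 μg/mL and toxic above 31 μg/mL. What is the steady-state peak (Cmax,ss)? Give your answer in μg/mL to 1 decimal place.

24.0 μg/mL

The dosing interval is 2 half-lives, so f = 2^(−2) = 0.25.
At steady state, R = 1/(1 − 0.25) = 4/3.
Single-dose peak C₀ = D/Vd = 1440/80 = 18 μg/mL.
Steady-state peak Cmax,ss = C₀·R = 18 × 4/3 ≈ 24.000 μg/mL.
Peak 24.0 μg/mL vs MTC 31 μg/mL: below toxic threshold.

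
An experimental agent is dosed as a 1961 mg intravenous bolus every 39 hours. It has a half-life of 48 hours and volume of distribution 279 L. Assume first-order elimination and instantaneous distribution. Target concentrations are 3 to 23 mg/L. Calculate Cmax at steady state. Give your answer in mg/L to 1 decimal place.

k = ln2/t½ = ln2/48 ≈ 0.014441 h⁻¹; fraction remaining f = e^(−kτ) = e^(−0.014441×39) ≈ 0.5694.
At steady state, accumulation factor R = 1/(1 − e^(−kτ)) ≈ 2.3223.
Single-dose peak C₀ = D/Vd = 1961/279 ≈ 7.029 mg/L.
Steady-state peak Cmax,ss = C₀·R ≈ 7.029 × 2.3223 ≈ 16.323 mg/L.
Peak 16.3 mg/L vs MTC 23 mg/L: below toxic threshold.

16.3 mg/L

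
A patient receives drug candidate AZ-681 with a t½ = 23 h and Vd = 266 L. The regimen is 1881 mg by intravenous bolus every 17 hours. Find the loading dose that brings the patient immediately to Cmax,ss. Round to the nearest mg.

4692 mg

f = (1/2)^(17/23) ≈ 0.599100; accumulation ratio R = 1/(1−f) ≈ 2.49439.
Loading dose to hit Cmax,ss on first dose: D_load = D_maint·R ≈ 1881 × 2.49439 ≈ 4691.95 mg.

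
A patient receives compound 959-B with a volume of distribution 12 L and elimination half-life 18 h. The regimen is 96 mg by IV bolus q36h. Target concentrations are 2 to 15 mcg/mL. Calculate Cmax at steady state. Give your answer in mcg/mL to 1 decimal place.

The dosing interval is 2 half-lives, so f = 2^(−2) = 0.25.
Accumulation ratio R = 1/(1 − f) = 1/0.75 = 4/3.
Single-dose peak C₀ = D/Vd = 96/12 = 8 mcg/mL.
Steady-state peak Cmax,ss = C₀·R = 8 × 4/3 ≈ 10.667 mcg/mL.
Peak 10.7 mcg/mL vs MTC 15 mcg/mL: below toxic threshold.

10.7 mcg/mL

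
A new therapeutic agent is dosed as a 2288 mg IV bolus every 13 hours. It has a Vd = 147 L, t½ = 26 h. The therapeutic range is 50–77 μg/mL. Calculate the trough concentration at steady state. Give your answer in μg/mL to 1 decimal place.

37.6 μg/mL

Over one 13-h interval, 13/26 ≈ 0.5 half-lives elapse, leaving f ≈ 0.7071 of each dose.
Accumulation ratio R = 1/(1 − f) ≈ 1/0.2929 ≈ 3.4141.
Single-dose peak C₀ = D/Vd = 2288/147 ≈ 15.565 μg/mL.
Steady-state peak Cmax,ss = C₀·R ≈ 15.565 × 3.4141 ≈ 53.140 μg/mL.
One interval later, Cmin,ss = Cmax,ss·e^(−kτ) ≈ 53.140 × 0.7071 ≈ 37.575 μg/mL.
Trough 37.6 μg/mL vs MEC 50 μg/mL: subtherapeutic.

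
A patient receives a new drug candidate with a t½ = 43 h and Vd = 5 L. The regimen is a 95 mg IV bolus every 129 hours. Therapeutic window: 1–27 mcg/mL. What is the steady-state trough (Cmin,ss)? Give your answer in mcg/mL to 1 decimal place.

τ = 129 h = 3 half-lives, so f = (1/2)^3 = 0.125.
At steady state, R = 1/(1 − 0.125) = 8/7.
Single-dose peak C₀ = D/Vd = 95/5 = 19 mcg/mL.
Steady-state peak Cmax,ss = C₀·R = 19 × 8/7 ≈ 21.714 mcg/mL.
Steady-state trough Cmin,ss = Cmax,ss·f ≈ 21.714 × 0.125 ≈ 2.714 mcg/mL.
Trough 2.7 mcg/mL vs MEC 1 mcg/mL: adequate.

2.7 mcg/mL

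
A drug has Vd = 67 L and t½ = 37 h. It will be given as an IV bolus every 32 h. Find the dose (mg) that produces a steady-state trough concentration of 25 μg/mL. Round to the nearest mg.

τ/t½ = 32/37 ≈ 0.86486, so f = (1/2)^(32/37) ≈ 0.549098.
Cmin,ss = (D/Vd)·f/(1−f), so D = Cmin,ss·Vd·(1−f)/f.
D = 25 × 67 × (1−f)/f ≈ 25 × 67 × 0.82117 ≈ 1375.46 mg.

1375 mg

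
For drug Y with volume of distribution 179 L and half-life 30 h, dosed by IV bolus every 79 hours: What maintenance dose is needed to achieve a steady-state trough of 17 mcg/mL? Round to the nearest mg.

15838 mg

τ/t½ = 79/30 ≈ 2.6333, so f = (1/2)^(79/30) ≈ 0.161171.
Cmin,ss = (D/Vd)·f/(1−f), so D = Cmin,ss·Vd·(1−f)/f.
D = 17 × 179 × (1−f)/f ≈ 17 × 179 × 5.20459 ≈ 15837.57 mg.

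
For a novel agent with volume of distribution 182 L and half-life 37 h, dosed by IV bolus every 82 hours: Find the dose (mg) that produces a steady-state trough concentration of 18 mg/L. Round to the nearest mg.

11947 mg

τ/t½ = 82/37 ≈ 2.2162, so f = (1/2)^(82/37) ≈ 0.215205.
Cmin,ss = (D/Vd)·f/(1−f), so D = Cmin,ss·Vd·(1−f)/f.
D = 18 × 182 × (1−f)/f ≈ 18 × 182 × 3.64673 ≈ 11946.69 mg.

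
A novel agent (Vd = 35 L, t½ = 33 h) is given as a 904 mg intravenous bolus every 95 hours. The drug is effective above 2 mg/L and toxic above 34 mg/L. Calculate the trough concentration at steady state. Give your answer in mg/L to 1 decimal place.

τ/t½ = 95/33 ≈ 2.8788, so fraction remaining f = (1/2)^(95/33) ≈ 0.1360.
At steady state, accumulation factor R = 1/(1 − e^(−kτ)) ≈ 1.1574.
Single-dose peak C₀ = D/Vd = 904/35 ≈ 25.829 mg/L.
Cmax,ss = C₀/(1 − f) ≈ 25.829/0.8640 ≈ 29.895 mg/L.
One interval later, Cmin,ss = Cmax,ss·e^(−kτ) ≈ 29.895 × 0.1360 ≈ 4.066 mg/L.
Trough 4.1 mg/L vs MEC 2 mg/L: adequate.

4.1 mg/L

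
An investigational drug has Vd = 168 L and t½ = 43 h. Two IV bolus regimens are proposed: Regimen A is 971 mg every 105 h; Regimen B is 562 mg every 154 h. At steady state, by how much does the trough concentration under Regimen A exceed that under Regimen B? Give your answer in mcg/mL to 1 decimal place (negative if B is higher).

Regimen A: f = (1/2)^(105/43) ≈ 0.1840; Cmin,ss = (971/168)·f/(1−f) ≈ 1.303 mcg/mL.
Regimen B: f = (1/2)^(154/43) ≈ 0.0835; Cmin,ss = (562/168)·f/(1−f) ≈ 0.305 mcg/mL.
Difference ≈ 1.303 − 0.305 ≈ 0.998 mcg/mL.

1.0 mcg/mL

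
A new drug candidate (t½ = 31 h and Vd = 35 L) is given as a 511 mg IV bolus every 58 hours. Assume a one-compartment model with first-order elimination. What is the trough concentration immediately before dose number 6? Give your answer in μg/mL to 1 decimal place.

5.5 μg/mL

f = (1/2)^(τ/t½) = (1/2)^(58/31) ≈ 0.2734.
C₀ = D/Vd = 511/35 ≈ 14.600 μg/mL.
Before the 6th dose, 5 doses have been given. Superposition: Cmin = C₀·(f + f² + … + f^5).
≈ 14.600 × (0.2734 + 0.0747 + 0.0204 + 0.0056 + 0.0015) ≈ 14.600 × 0.3756 ≈ 5.484 μg/mL.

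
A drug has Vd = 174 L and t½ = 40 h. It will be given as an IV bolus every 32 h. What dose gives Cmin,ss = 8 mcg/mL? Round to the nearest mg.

τ/t½ = 32/40 ≈ 0.8, so f = (1/2)^(32/40) ≈ 0.574349.
Cmin,ss = (D/Vd)·f/(1−f), so D = Cmin,ss·Vd·(1−f)/f.
D = 8 × 174 × (1−f)/f ≈ 8 × 174 × 0.74110 ≈ 1031.61 mg.

1032 mg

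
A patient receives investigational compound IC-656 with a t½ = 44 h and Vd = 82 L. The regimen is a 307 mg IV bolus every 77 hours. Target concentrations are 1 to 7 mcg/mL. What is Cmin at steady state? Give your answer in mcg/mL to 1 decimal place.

k = ln2/t½ = ln2/44 ≈ 0.015753 h⁻¹; fraction remaining f = e^(−kτ) = e^(−0.015753×77) ≈ 0.2973.
At steady state, accumulation factor R = 1/(1 − e^(−kτ)) ≈ 1.4231.
Single-dose peak C₀ = D/Vd = 307/82 ≈ 3.744 mcg/mL.
Cmax,ss = C₀/(1 − f) ≈ 3.744/0.7027 ≈ 5.328 mcg/mL.
One interval later, Cmin,ss = Cmax,ss·e^(−kτ) ≈ 5.328 × 0.2973 ≈ 1.584 mcg/mL.
Trough 1.6 mcg/mL vs MEC 1 mcg/mL: adequate.

1.6 mcg/mL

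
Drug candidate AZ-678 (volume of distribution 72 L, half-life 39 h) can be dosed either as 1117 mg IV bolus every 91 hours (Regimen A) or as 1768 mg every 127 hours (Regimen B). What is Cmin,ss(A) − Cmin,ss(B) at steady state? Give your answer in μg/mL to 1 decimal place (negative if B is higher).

Regimen A: f = (1/2)^(91/39) ≈ 0.1984; Cmin,ss = (1117/72)·f/(1−f) ≈ 3.840 μg/mL.
Regimen B: f = (1/2)^(127/39) ≈ 0.1046; Cmin,ss = (1768/72)·f/(1−f) ≈ 2.869 μg/mL.
Difference ≈ 3.840 − 2.869 ≈ 0.971 μg/mL.

1.0 μg/mL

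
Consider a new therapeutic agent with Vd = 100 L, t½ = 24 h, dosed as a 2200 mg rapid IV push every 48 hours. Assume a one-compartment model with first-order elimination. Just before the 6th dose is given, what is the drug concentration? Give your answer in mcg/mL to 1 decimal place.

7.3 mcg/mL

f = (1/2)^(τ/t½) = (1/2)^(48/24) ≈ 0.2500.
C₀ = D/Vd = 2200/100 ≈ 22.000 mcg/mL.
Before the 6th dose, 5 doses have been given. Superposition: Cmin = C₀·(f + f² + … + f^5).
≈ 22.000 × (0.2500 + 0.0625 + 0.0156 + 0.0039 + 0.0010) ≈ 22.000 × 0.3330 ≈ 7.326 mcg/mL.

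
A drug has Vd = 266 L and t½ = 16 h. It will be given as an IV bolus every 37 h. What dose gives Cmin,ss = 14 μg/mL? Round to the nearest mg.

14775 mg

τ/t½ = 37/16 ≈ 2.3125, so f = (1/2)^(37/16) ≈ 0.201311.
Cmin,ss = (D/Vd)·f/(1−f), so D = Cmin,ss·Vd·(1−f)/f.
D = 14 × 266 × (1−f)/f ≈ 14 × 266 × 3.96744 ≈ 14774.75 mg.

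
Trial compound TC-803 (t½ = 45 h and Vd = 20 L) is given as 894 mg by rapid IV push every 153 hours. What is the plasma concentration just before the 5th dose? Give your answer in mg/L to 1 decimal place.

4.7 mg/L

f = (1/2)^(τ/t½) = (1/2)^(153/45) ≈ 0.0947.
C₀ = D/Vd = 894/20 ≈ 44.700 mg/L.
Before the 5th dose, 4 doses have been given. Superposition: Cmin = C₀·(f + f² + … + f^4).
≈ 44.700 × (0.0947 + 0.0090 + 0.0008 + 0.0001) ≈ 44.700 × 0.1046 ≈ 4.676 mg/L.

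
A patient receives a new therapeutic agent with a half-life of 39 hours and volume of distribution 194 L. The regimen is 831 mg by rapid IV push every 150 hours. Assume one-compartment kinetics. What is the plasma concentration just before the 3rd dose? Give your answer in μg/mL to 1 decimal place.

0.3 μg/mL

f = (1/2)^(τ/t½) = (1/2)^(150/39) ≈ 0.0695.
C₀ = D/Vd = 831/194 ≈ 4.284 μg/mL.
Before the 3rd dose, 2 doses have been given. Superposition: Cmin = C₀·(f + f²).
≈ 4.284 × (0.0695 + 0.0048) ≈ 4.284 × 0.0743 ≈ 0.318 μg/mL.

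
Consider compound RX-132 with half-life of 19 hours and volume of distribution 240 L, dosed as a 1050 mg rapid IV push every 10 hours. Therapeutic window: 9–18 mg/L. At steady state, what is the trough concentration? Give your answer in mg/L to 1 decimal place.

9.9 mg/L

k = ln2/t½ = ln2/19 ≈ 0.036481 h⁻¹; fraction remaining f = e^(−kτ) = e^(−0.036481×10) ≈ 0.6943.
Each bolus raises the concentration by D/Vd = 1050/240 ≈ 4.375 mg/L.
Steady-state trough Cmin,ss = C₀·f/(1−f) ≈ 4.375 × 0.6943/0.3057 ≈ 9.936 mg/L.
Trough 9.9 mg/L vs MEC 9 mg/L: adequate.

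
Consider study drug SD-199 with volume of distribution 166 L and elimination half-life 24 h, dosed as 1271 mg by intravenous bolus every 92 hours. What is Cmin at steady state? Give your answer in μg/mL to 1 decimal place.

0.6 μg/mL

Over one 92-h interval, 92/24 ≈ 3.8333 half-lives elapse, leaving f ≈ 0.0702 of each dose.
Each bolus raises the concentration by D/Vd = 1271/166 ≈ 7.657 μg/mL.
Steady-state trough Cmin,ss = C₀·f/(1−f) ≈ 7.657 × 0.0702/0.9298 ≈ 0.578 μg/mL.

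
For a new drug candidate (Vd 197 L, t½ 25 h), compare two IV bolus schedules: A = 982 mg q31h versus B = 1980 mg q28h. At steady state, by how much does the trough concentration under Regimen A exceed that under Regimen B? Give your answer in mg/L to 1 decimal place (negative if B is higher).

-4.9 mg/L

Regimen A: f = (1/2)^(31/25) ≈ 0.4234; Cmin,ss = (982/197)·f/(1−f) ≈ 3.660 mg/L.
Regimen B: f = (1/2)^(28/25) ≈ 0.4601; Cmin,ss = (1980/197)·f/(1−f) ≈ 8.565 mg/L.
Difference ≈ 3.660 − 8.565 ≈ -4.905 mg/L.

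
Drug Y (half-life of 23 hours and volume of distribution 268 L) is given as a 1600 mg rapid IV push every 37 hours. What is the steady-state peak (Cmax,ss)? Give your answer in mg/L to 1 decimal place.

k = ln2/t½ = ln2/23 ≈ 0.030137 h⁻¹; fraction remaining f = e^(−kτ) = e^(−0.030137×37) ≈ 0.3279.
At steady state, accumulation factor R = 1/(1 − e^(−kτ)) ≈ 1.4879.
Single-dose peak C₀ = D/Vd = 1600/268 ≈ 5.970 mg/L.
Cmax,ss = C₀/(1 − f) ≈ 5.970/0.6721 ≈ 8.883 mg/L.

8.9 mg/L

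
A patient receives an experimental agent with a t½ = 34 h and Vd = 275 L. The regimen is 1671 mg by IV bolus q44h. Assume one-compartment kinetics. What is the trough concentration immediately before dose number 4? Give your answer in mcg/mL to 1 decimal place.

3.9 mcg/mL

f = (1/2)^(τ/t½) = (1/2)^(44/34) ≈ 0.4078.
C₀ = D/Vd = 1671/275 ≈ 6.076 mcg/mL.
Before the 4th dose, 3 doses have been given. Superposition: Cmin = C₀·(f + f² + … + f^3).
≈ 6.076 × (0.4078 + 0.1663 + 0.0678) ≈ 6.076 × 0.6419 ≈ 3.900 mcg/mL.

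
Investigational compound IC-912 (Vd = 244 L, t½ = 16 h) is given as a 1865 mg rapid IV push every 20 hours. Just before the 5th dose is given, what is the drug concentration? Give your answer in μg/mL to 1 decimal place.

5.4 μg/mL

f = (1/2)^(τ/t½) = (1/2)^(20/16) ≈ 0.4204.
C₀ = D/Vd = 1865/244 ≈ 7.643 μg/mL.
Before the 5th dose, 4 doses have been given. Superposition: Cmin = C₀·(f + f² + … + f^4).
≈ 7.643 × (0.4204 + 0.1767 + 0.0743 + 0.0312) ≈ 7.643 × 0.7026 ≈ 5.370 μg/mL.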